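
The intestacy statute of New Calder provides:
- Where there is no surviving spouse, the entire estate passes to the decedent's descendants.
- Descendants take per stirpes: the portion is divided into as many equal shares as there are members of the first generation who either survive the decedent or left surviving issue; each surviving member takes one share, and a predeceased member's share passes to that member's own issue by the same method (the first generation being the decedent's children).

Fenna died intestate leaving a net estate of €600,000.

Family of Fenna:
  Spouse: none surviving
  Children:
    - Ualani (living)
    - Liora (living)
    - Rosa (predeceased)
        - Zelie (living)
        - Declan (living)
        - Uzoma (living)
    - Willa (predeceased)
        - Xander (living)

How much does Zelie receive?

Zelie receives €50,000.

The entire €600,000 passes to the descendants.
That amount (€600,000) is divided into 4 shares of €150,000: Ualani and Liora each take €150,000; Rosa's €150,000 share passes to Rosa's issue; Willa's €150,000 share passes to Willa's issue.
Rosa's share (€150,000) is divided into 3 shares of €50,000: Zelie, Declan, and Uzoma each take €50,000.
Willa's share (€150,000) passes entirely to Xander.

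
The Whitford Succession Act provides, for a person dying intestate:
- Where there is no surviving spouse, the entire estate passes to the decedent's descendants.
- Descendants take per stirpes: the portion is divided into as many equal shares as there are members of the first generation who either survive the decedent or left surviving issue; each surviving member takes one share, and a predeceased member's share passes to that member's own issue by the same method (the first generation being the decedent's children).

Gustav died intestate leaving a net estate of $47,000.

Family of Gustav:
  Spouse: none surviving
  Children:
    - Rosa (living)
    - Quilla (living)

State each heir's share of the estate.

Rosa: $23,500; Quilla: $23,500

The entire $47,000 passes to the descendants.
That amount ($47,000) is divided into 2 shares of $23,500: Rosa and Quilla each take $23,500.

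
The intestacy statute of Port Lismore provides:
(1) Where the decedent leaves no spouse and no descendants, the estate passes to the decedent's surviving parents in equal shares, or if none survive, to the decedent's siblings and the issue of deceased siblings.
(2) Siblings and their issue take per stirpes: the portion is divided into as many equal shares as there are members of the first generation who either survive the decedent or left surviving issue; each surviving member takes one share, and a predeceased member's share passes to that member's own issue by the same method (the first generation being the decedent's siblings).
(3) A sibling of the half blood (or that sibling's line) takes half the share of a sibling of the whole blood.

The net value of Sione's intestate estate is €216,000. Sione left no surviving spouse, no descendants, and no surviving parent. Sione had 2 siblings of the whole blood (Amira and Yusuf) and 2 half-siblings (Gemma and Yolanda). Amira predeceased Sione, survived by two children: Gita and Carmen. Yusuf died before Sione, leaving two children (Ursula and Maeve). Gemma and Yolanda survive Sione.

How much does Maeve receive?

Maeve receives €36,000.

The entire €216,000 passes to the siblings and their issue.
Counting each half-blood sibling's line as half a unit, there are 3 units in €216,000, so one unit is €72,000. Whole-blood lines (Amira and Yusuf) take €72,000 each; half-blood lines (Gemma and Yolanda) take €36,000 each.
Amira's share (€72,000) is divided into 2 shares of €36,000: Gita and Carmen each take €36,000.
Yusuf's share (€72,000) is divided into 2 shares of €36,000: Ursula and Maeve each take €36,000.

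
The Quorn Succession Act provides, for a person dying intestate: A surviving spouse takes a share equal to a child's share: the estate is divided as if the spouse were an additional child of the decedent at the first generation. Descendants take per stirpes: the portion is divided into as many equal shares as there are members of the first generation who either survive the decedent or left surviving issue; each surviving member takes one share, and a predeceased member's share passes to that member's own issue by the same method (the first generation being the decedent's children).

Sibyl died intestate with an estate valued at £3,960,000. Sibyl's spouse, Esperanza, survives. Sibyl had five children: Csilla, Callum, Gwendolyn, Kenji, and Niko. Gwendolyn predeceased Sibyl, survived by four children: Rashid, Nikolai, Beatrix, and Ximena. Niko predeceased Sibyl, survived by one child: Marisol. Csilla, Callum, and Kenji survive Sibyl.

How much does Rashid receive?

The spouse counts as an additional share at the children's level, so there are 6 primary shares of £660,000. Esperanza takes one such share (£660,000).
The children's combined portion (£3,300,000) is divided into 5 shares of £660,000: Csilla, Callum, and Kenji each take £660,000; Gwendolyn's £660,000 share passes to Gwendolyn's issue; Niko's £660,000 share passes to Niko's issue.
Gwendolyn's share (£660,000) is divided into 4 shares of £165,000: Rashid, Nikolai, Beatrix, and Ximena each take £165,000.
Niko's share (£660,000) passes entirely to Marisol.

Rashid receives £165,000.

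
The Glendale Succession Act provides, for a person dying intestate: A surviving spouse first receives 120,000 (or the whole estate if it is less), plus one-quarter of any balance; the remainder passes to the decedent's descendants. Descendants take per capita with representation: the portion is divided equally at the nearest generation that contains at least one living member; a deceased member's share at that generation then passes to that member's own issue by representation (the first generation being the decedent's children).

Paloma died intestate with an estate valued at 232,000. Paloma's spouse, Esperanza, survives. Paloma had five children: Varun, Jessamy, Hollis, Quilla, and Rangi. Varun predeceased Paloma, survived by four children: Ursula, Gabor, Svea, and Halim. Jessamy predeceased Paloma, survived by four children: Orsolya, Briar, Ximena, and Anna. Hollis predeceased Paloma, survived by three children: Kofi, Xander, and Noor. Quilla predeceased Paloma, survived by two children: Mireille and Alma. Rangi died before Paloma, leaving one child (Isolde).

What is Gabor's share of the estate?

Esperanza first takes 120,000, leaving a balance of 112,000. Esperanza then takes one-quarter of the balance (28,000), for a total of 148,000. The remaining 84,000 passes to the descendants.
No child survives, so the initial division is made at the grandchildren's generation.
The descendants' portion (84,000) is divided into 14 shares of 6,000: Ursula, Gabor, Svea, Halim, Orsolya, Briar, Ximena, Anna, Kofi, Xander, Noor, Mireille, Alma, and Isolde each take 6,000.

Gabor receives 6,000.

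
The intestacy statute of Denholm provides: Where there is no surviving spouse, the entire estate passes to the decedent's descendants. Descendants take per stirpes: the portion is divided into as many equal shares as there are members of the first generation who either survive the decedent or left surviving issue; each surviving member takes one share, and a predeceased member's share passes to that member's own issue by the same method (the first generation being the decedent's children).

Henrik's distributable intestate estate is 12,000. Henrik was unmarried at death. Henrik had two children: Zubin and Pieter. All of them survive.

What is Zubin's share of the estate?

Zubin receives 6,000.

The entire 12,000 passes to the descendants.
That amount (12,000) is divided into 2 shares of 6,000: Zubin and Pieter each take 6,000.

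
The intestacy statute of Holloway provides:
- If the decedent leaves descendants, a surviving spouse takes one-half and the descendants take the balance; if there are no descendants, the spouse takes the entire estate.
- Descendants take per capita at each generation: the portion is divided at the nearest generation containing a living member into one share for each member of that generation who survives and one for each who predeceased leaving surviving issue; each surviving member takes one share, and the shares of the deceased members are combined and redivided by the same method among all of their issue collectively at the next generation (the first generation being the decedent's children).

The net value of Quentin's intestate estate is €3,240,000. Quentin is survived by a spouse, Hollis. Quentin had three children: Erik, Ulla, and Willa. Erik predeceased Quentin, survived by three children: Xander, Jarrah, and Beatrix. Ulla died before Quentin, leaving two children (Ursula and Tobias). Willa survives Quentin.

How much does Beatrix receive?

Beatrix receives €216,000.

Hollis takes one-half of €3,240,000 = €1,620,000. The remaining €1,620,000 passes to the descendants.
The descendants' portion (€1,620,000) is divided at the children's generation into 3 shares of €540,000. Willa takes €540,000. The 2 shares of the deceased (Erik and Ulla) are combined into a pool of €1,080,000.
That pool (€1,080,000) is divided at the grandchildren's generation equally among Xander, Jarrah, Beatrix, Ursula, and Tobias: €216,000 each.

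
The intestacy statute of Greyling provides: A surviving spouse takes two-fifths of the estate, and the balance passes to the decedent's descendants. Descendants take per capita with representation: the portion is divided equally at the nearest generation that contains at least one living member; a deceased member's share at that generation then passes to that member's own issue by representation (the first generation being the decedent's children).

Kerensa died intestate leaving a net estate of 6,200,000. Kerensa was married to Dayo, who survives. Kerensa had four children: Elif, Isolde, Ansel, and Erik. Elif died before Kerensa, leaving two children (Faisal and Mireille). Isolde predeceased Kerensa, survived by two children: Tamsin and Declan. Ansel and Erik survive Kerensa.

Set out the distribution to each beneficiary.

Dayo takes two-fifths of 6,200,000 = 2,480,000. The remaining 3,720,000 passes to the descendants.
The descendants' portion (3,720,000) is divided into 4 shares of 930,000: Ansel and Erik each take 930,000; Elif's 930,000 share passes to Elif's issue; Isolde's 930,000 share passes to Isolde's issue.
Elif's share (930,000) is divided into 2 shares of 465,000: Faisal and Mireille each take 465,000.
Isolde's share (930,000) is divided into 2 shares of 465,000: Tamsin and Declan each take 465,000.

Dayo: 2,480,000; Faisal: 465,000; Mireille: 465,000; Tamsin: 465,000; Declan: 465,000; Ansel: 930,000; Erik: 930,000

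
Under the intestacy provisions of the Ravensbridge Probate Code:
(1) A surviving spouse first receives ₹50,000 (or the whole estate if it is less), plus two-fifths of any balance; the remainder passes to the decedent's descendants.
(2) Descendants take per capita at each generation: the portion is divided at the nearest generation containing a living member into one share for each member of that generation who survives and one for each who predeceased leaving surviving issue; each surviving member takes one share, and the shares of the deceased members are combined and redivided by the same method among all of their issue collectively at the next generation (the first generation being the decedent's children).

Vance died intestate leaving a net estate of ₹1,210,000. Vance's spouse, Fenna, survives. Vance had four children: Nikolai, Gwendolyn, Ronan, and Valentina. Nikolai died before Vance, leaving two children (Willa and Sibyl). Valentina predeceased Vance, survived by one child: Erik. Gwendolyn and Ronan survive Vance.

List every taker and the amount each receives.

Fenna first takes ₹50,000, leaving a balance of ₹1,160,000. Fenna then takes two-fifths of the balance (₹464,000), for a total of ₹514,000. The remaining ₹696,000 passes to the descendants.
The descendants' portion (₹696,000) is divided at the children's generation into 4 shares of ₹174,000. Gwendolyn and Ronan each take ₹174,000. The 2 shares of the deceased (Nikolai and Valentina) are combined into a pool of ₹348,000.
That pool (₹348,000) is divided at the grandchildren's generation equally among Willa, Sibyl, and Erik: ₹116,000 each.

Fenna: ₹514,000; Willa: ₹116,000; Sibyl: ₹116,000; Gwendolyn: ₹174,000; Ronan: ₹174,000; Erik: ₹116,000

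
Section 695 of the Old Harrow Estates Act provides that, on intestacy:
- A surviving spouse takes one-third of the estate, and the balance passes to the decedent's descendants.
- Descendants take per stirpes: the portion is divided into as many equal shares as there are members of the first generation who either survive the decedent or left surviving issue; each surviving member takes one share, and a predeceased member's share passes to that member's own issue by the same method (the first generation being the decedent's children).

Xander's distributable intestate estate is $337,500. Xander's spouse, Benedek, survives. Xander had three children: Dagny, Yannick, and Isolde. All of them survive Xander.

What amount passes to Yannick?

Yannick receives $75,000.

Benedek takes one-third of $337,500 = $112,500. The remaining $225,000 passes to the descendants.
The descendants' portion ($225,000) is divided into 3 shares of $75,000: Dagny, Yannick, and Isolde each take $75,000.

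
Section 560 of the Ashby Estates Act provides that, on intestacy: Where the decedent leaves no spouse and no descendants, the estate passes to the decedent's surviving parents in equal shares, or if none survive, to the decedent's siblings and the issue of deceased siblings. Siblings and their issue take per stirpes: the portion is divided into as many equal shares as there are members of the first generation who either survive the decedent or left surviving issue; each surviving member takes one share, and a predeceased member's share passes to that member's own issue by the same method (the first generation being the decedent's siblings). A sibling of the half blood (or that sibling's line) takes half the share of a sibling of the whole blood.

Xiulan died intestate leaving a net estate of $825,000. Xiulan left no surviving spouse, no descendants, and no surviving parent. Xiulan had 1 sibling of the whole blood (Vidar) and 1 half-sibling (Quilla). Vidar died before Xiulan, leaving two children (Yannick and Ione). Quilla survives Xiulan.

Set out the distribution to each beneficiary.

Yannick: $275,000; Ione: $275,000; Quilla: $275,000

The entire $825,000 passes to the siblings and their issue.
Counting each half-blood sibling's line as half a unit, there are 3/2 units in $825,000, so one unit is $550,000. Whole-blood lines (Vidar) take $550,000 each; half-blood lines (Quilla) take $275,000 each.
Vidar's share ($550,000) is divided into 2 shares of $275,000: Yannick and Ione each take $275,000.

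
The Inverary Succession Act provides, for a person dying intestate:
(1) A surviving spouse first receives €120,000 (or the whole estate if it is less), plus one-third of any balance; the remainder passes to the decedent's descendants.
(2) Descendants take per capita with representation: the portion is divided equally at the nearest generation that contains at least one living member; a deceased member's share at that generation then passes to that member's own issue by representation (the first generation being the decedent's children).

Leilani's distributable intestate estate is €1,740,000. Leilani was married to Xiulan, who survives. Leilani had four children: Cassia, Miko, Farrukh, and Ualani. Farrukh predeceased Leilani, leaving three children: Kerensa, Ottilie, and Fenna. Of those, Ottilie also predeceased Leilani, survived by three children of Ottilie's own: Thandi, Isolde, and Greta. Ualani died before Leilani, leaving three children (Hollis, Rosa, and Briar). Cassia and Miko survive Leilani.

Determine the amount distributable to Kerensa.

Kerensa receives €90,000.

Xiulan first takes €120,000, leaving a balance of €1,620,000. Xiulan then takes one-third of the balance (€540,000), for a total of €660,000. The remaining €1,080,000 passes to the descendants.
The descendants' portion (€1,080,000) is divided into 4 shares of €270,000: Cassia and Miko each take €270,000; Farrukh's €270,000 share passes to Farrukh's issue; Ualani's €270,000 share passes to Ualani's issue.
Farrukh's share (€270,000) is divided into 3 shares of €90,000: Kerensa and Fenna each take €90,000; Ottilie's €90,000 share passes to Ottilie's issue.
Ottilie's share (€90,000) is divided into 3 shares of €30,000: Thandi, Isolde, and Greta each take €30,000.
Ualani's share (€270,000) is divided into 3 shares of €90,000: Hollis, Rosa, and Briar each take €90,000.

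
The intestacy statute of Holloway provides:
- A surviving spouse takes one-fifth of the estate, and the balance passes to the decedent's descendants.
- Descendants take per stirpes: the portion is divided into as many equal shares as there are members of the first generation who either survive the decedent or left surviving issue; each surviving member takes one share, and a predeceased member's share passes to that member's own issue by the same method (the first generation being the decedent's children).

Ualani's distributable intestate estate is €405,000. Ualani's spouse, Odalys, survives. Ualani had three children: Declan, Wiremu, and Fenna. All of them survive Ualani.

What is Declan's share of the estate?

Declan receives €108,000.

Odalys takes one-fifth of €405,000 = €81,000. The remaining €324,000 passes to the descendants.
The descendants' portion (€324,000) is divided into 3 shares of €108,000: Declan, Wiremu, and Fenna each take €108,000.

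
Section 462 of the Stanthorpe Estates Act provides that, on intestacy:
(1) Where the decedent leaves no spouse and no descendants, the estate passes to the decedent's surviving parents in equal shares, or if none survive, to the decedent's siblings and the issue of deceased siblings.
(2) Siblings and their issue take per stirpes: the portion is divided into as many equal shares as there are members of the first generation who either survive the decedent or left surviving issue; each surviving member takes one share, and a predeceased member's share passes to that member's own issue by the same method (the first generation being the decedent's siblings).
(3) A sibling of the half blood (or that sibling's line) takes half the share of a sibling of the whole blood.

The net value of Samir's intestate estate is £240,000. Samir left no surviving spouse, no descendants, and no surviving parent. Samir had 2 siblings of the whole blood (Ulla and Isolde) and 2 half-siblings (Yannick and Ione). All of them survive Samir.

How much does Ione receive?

Ione receives £40,000.

The entire £240,000 passes to the siblings and their issue.
Counting each half-blood sibling's line as half a unit, there are 3 units in £240,000, so one unit is £80,000. Whole-blood lines (Ulla and Isolde) take £80,000 each; half-blood lines (Yannick and Ione) take £40,000 each.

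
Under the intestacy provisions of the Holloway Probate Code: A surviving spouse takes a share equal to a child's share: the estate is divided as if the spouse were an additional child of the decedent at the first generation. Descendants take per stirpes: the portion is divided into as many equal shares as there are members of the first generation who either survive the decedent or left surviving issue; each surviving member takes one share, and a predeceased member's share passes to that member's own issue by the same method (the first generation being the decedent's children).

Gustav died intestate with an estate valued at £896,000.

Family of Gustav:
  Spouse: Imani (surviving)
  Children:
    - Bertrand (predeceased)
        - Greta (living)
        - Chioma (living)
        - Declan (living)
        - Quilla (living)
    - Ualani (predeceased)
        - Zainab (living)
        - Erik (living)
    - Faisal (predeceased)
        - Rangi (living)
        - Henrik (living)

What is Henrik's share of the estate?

Henrik receives £112,000.

The spouse counts as an additional share at the children's level, so there are 4 primary shares of £224,000. Imani takes one such share (£224,000).
The children's combined portion (£672,000) is divided into 3 shares of £224,000: Bertrand's £224,000 share passes to Bertrand's issue; Ualani's £224,000 share passes to Ualani's issue; Faisal's £224,000 share passes to Faisal's issue.
Bertrand's share (£224,000) is divided into 4 shares of £56,000: Greta, Chioma, Declan, and Quilla each take £56,000.
Ualani's share (£224,000) is divided into 2 shares of £112,000: Zainab and Erik each take £112,000.
Faisal's share (£224,000) is divided into 2 shares of £112,000: Rangi and Henrik each take £112,000.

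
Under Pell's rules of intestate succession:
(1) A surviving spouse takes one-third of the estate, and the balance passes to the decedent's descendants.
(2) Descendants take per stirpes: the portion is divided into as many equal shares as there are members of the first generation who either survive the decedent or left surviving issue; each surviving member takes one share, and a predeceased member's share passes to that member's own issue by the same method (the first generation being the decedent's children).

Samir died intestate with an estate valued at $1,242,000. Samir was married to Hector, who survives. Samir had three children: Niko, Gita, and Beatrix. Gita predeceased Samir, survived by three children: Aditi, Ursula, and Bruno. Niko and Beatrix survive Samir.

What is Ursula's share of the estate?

Hector takes one-third of $1,242,000 = $414,000. The remaining $828,000 passes to the descendants.
The descendants' portion ($828,000) is divided into 3 shares of $276,000: Niko and Beatrix each take $276,000; Gita's $276,000 share passes to Gita's issue.
Gita's share ($276,000) is divided into 3 shares of $92,000: Aditi, Ursula, and Bruno each take $92,000.

Ursula receives $92,000.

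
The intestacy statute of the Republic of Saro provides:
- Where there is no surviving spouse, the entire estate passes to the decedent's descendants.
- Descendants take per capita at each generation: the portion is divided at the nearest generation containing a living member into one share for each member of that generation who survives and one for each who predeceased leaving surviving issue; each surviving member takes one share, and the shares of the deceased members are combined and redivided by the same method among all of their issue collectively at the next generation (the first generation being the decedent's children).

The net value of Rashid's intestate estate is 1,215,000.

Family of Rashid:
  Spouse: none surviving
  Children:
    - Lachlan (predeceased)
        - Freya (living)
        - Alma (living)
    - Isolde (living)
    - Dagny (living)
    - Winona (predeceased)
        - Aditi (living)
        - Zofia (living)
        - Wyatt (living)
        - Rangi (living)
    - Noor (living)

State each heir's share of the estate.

Freya: 81,000; Alma: 81,000; Isolde: 243,000; Dagny: 243,000; Aditi: 81,000; Zofia: 81,000; Wyatt: 81,000; Rangi: 81,000; Noor: 243,000

The entire 1,215,000 passes to the descendants.
That amount (1,215,000) is divided at the children's generation into 5 shares of 243,000. Isolde, Dagny, and Noor each take 243,000. The 2 shares of the deceased (Lachlan and Winona) are combined into a pool of 486,000.
That pool (486,000) is divided at the grandchildren's generation equally among Freya, Alma, Aditi, Zofia, Wyatt, and Rangi: 81,000 each.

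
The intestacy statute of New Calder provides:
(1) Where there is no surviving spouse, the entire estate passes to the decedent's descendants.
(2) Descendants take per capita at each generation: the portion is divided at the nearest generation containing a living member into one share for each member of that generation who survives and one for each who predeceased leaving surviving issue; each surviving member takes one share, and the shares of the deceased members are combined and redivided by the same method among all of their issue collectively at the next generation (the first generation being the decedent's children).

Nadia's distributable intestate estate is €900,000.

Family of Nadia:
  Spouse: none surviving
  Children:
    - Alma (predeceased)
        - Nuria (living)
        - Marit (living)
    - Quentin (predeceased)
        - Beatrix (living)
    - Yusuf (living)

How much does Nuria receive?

Nuria receives €200,000.

The entire €900,000 passes to the descendants.
That amount (€900,000) is divided at the children's generation into 3 shares of €300,000. Yusuf takes €300,000. The 2 shares of the deceased (Alma and Quentin) are combined into a pool of €600,000.
That pool (€600,000) is divided at the grandchildren's generation equally among Nuria, Marit, and Beatrix: €200,000 each.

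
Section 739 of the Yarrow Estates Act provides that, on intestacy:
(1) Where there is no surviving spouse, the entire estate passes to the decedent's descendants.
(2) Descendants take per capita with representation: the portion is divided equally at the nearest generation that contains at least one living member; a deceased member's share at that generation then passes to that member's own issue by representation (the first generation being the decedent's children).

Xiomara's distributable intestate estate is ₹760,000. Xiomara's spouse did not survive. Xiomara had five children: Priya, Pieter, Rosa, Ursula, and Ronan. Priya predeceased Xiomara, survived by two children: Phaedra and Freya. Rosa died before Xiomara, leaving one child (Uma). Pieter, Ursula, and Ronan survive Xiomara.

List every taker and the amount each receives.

The entire ₹760,000 passes to the descendants.
That amount (₹760,000) is divided into 5 shares of ₹152,000: Pieter, Ursula, and Ronan each take ₹152,000; Priya's ₹152,000 share passes to Priya's issue; Rosa's ₹152,000 share passes to Rosa's issue.
Priya's share (₹152,000) is divided into 2 shares of ₹76,000: Phaedra and Freya each take ₹76,000.
Rosa's share (₹152,000) passes entirely to Uma.

Phaedra: ₹76,000; Freya: ₹76,000; Pieter: ₹152,000; Uma: ₹152,000; Ursula: ₹152,000; Ronan: ₹152,000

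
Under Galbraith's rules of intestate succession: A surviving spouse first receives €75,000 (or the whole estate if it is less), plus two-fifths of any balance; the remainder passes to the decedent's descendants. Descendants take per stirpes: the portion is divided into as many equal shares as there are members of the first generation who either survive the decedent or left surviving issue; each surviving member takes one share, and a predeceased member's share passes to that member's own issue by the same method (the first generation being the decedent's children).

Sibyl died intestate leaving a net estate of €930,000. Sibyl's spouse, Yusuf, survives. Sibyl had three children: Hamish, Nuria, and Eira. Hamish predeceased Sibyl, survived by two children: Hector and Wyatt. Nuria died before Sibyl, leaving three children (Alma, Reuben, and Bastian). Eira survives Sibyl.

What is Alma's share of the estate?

Yusuf first takes €75,000, leaving a balance of €855,000. Yusuf then takes two-fifths of the balance (€342,000), for a total of €417,000. The remaining €513,000 passes to the descendants.
The descendants' portion (€513,000) is divided into 3 shares of €171,000: Eira takes €171,000; Hamish's €171,000 share passes to Hamish's issue; Nuria's €171,000 share passes to Nuria's issue.
Hamish's share (€171,000) is divided into 2 shares of €85,500: Hector and Wyatt each take €85,500.
Nuria's share (€171,000) is divided into 3 shares of €57,000: Alma, Reuben, and Bastian each take €57,000.

Alma receives €57,000.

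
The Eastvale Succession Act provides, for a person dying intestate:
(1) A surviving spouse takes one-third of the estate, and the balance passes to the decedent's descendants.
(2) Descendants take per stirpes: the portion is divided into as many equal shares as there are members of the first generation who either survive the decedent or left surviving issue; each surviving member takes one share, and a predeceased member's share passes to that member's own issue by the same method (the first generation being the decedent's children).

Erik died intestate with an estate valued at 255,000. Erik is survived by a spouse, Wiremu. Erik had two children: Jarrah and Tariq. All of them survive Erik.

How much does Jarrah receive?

Wiremu takes one-third of 255,000 = 85,000. The remaining 170,000 passes to the descendants.
The descendants' portion (170,000) is divided into 2 shares of 85,000: Jarrah and Tariq each take 85,000.

Jarrah receives 85,000.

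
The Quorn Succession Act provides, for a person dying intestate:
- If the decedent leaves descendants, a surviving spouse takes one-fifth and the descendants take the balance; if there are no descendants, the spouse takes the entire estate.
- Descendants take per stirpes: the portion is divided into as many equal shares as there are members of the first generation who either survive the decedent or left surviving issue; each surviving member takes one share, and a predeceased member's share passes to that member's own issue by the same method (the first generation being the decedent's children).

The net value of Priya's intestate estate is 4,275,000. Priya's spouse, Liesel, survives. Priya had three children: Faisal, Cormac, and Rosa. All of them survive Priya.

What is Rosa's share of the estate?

Liesel takes one-fifth of 4,275,000 = 855,000. The remaining 3,420,000 passes to the descendants.
The descendants' portion (3,420,000) is divided into 3 shares of 1,140,000: Faisal, Cormac, and Rosa each take 1,140,000.

Rosa receives 1,140,000.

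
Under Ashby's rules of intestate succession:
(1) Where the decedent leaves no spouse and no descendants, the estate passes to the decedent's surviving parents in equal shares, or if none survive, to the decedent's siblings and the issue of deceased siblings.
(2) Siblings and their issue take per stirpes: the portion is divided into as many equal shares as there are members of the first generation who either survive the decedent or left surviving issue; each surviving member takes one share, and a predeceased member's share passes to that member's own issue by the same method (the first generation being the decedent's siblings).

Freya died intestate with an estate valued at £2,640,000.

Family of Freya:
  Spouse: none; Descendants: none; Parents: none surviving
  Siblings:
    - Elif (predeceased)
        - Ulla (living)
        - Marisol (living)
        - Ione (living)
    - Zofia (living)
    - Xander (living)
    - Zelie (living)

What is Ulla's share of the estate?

The entire £2,640,000 passes to the siblings and their issue.
That amount (£2,640,000) is divided into 4 shares of £660,000: Zofia, Xander, and Zelie each take £660,000; Elif's £660,000 share passes to Elif's issue.
Elif's share (£660,000) is divided into 3 shares of £220,000: Ulla, Marisol, and Ione each take £220,000.

Ulla receives £220,000.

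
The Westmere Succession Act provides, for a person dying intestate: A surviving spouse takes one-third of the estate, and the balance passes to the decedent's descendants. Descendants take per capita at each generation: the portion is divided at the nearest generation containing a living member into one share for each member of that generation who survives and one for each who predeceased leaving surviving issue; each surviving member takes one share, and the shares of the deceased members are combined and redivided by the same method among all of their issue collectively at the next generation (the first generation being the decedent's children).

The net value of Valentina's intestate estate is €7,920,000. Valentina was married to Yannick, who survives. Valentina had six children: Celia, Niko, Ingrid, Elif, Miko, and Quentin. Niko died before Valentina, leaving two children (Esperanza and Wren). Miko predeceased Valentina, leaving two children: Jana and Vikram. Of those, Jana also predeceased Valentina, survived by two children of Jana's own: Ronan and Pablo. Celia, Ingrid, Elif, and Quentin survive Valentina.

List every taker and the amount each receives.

Yannick takes one-third of €7,920,000 = €2,640,000. The remaining €5,280,000 passes to the descendants.
The descendants' portion (€5,280,000) is divided at the children's generation into 6 shares of €880,000. Celia, Ingrid, Elif, and Quentin each take €880,000. The 2 shares of the deceased (Niko and Miko) are combined into a pool of €1,760,000.
That pool (€1,760,000) is divided at the grandchildren's generation into 4 shares of €440,000. Esperanza, Wren, and Vikram each take €440,000. The remaining share for the deceased Jana (€440,000) is carried to the next generation.
That pool (€440,000) is divided at the great-grandchildren's generation equally among Ronan and Pablo: €220,000 each.

Yannick: €2,640,000; Celia: €880,000; Esperanza: €440,000; Wren: €440,000; Ingrid: €880,000; Elif: €880,000; Ronan: €220,000; Pablo: €220,000; Vikram: €440,000; Quentin: €880,000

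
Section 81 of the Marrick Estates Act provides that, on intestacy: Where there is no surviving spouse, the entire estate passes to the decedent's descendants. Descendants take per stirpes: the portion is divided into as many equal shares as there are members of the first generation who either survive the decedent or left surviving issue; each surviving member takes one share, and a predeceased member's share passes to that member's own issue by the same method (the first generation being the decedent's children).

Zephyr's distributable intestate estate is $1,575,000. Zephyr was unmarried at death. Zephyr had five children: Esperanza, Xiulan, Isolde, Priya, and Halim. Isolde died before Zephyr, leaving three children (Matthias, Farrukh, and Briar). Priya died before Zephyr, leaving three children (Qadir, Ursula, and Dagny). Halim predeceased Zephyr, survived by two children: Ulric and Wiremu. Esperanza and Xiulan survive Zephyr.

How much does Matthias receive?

The entire $1,575,000 passes to the descendants.
That amount ($1,575,000) is divided into 5 shares of $315,000: Esperanza and Xiulan each take $315,000; Isolde's $315,000 share passes to Isolde's issue; Priya's $315,000 share passes to Priya's issue; Halim's $315,000 share passes to Halim's issue.
Isolde's share ($315,000) is divided into 3 shares of $105,000: Matthias, Farrukh, and Briar each take $105,000.
Priya's share ($315,000) is divided into 3 shares of $105,000: Qadir, Ursula, and Dagny each take $105,000.
Halim's share ($315,000) is divided into 2 shares of $157,500: Ulric and Wiremu each take $157,500.

Matthias receives $105,000.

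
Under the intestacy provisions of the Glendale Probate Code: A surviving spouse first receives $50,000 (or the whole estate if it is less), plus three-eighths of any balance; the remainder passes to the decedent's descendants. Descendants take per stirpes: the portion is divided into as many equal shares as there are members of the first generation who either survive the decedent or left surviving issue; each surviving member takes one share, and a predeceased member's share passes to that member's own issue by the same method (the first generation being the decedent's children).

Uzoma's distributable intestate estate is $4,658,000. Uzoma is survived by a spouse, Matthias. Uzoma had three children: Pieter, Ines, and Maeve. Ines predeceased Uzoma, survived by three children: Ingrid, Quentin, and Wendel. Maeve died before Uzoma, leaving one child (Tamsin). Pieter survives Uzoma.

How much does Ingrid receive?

Ingrid receives $320,000.

Matthias first takes $50,000, leaving a balance of $4,608,000. Matthias then takes three-eighths of the balance ($1,728,000), for a total of $1,778,000. The remaining $2,880,000 passes to the descendants.
The descendants' portion ($2,880,000) is divided into 3 shares of $960,000: Pieter takes $960,000; Ines's $960,000 share passes to Ines's issue; Maeve's $960,000 share passes to Maeve's issue.
Ines's share ($960,000) is divided into 3 shares of $320,000: Ingrid, Quentin, and Wendel each take $320,000.
Maeve's share ($960,000) passes entirely to Tamsin.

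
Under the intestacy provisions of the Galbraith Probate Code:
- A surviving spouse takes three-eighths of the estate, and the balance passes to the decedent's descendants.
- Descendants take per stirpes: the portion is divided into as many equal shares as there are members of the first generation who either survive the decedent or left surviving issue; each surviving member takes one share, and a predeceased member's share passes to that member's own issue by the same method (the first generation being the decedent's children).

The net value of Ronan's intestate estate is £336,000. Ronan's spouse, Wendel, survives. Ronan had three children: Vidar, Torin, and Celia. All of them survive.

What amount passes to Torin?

Torin receives £70,000.

Wendel takes three-eighths of £336,000 = £126,000. The remaining £210,000 passes to the descendants.
The descendants' portion (£210,000) is divided into 3 shares of £70,000: Vidar, Torin, and Celia each take £70,000.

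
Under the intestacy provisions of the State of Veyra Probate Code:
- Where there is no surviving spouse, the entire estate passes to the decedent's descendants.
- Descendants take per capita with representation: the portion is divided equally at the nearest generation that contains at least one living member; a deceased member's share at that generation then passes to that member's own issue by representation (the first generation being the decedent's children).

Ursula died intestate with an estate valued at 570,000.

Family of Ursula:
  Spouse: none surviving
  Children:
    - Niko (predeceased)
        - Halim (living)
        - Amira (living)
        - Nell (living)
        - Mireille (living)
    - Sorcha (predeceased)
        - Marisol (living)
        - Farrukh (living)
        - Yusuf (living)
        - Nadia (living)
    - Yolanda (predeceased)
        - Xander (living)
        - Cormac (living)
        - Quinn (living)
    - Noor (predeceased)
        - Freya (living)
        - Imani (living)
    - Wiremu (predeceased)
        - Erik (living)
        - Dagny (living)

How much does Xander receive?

The entire 570,000 passes to the descendants.
No child survives, so the initial division is made at the grandchildren's generation.
That amount (570,000) is divided into 15 shares of 38,000: Halim, Amira, Nell, Mireille, Marisol, Farrukh, Yusuf, Nadia, Xander, Cormac, Quinn, Freya, Imani, Erik, and Dagny each take 38,000.

Xander receives 38,000.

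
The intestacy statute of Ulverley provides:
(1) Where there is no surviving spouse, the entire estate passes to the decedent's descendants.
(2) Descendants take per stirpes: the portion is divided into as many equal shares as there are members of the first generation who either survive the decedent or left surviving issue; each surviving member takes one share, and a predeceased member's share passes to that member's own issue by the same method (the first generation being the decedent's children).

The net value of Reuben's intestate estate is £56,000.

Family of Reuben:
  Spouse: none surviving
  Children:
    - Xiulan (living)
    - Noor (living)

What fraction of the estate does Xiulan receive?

The entire £56,000 passes to the descendants.
That amount (£56,000) is divided into 2 shares of £28,000: Xiulan and Noor each take £28,000.

Xiulan receives 1/2 of the estate.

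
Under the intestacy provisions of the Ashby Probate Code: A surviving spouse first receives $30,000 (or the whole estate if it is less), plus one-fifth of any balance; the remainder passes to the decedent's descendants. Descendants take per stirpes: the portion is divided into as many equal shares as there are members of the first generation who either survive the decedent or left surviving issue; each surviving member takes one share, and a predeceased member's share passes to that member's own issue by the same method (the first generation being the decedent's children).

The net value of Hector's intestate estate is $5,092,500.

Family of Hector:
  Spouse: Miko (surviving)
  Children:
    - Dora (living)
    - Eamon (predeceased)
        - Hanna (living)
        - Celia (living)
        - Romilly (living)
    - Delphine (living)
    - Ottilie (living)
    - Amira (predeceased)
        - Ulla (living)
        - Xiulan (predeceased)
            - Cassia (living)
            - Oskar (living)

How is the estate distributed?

Miko: $1,042,500; Dora: $810,000; Hanna: $270,000; Celia: $270,000; Romilly: $270,000; Delphine: $810,000; Ottilie: $810,000; Ulla: $405,000; Cassia: $202,500; Oskar: $202,500

Miko first takes $30,000, leaving a balance of $5,062,500. Miko then takes one-fifth of the balance ($1,012,500), for a total of $1,042,500. The remaining $4,050,000 passes to the descendants.
The descendants' portion ($4,050,000) is divided into 5 shares of $810,000: Dora, Delphine, and Ottilie each take $810,000; Eamon's $810,000 share passes to Eamon's issue; Amira's $810,000 share passes to Amira's issue.
Eamon's share ($810,000) is divided into 3 shares of $270,000: Hanna, Celia, and Romilly each take $270,000.
Amira's share ($810,000) is divided into 2 shares of $405,000: Ulla takes $405,000; Xiulan's $405,000 share passes to Xiulan's issue.
Xiulan's share ($405,000) is divided into 2 shares of $202,500: Cassia and Oskar each take $202,500.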